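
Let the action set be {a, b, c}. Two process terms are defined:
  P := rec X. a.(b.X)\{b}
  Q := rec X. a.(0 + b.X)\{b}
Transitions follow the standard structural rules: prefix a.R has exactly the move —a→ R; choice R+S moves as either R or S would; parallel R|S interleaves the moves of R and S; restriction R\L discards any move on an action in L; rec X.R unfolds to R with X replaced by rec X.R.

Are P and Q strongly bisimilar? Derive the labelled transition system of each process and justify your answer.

P ~ Q

Reachable graph of P (2 states):
  s0 = rec X. a.(b.X)\{b} ⊢ =a=> s1
  s1 = (b.(rec X. a.(b.X)\{b}))\{b} ⊢ ·
Reachable graph of Q (2 states):
  t0 = rec X. a.(0 + b.X)\{b} ⊢ =a=> t1
  t1 = (0 + b.(rec X. a.(0 + b.X)\{b}))\{b} ⊢ ·
Partition-refinement fixed point:
  B0 = {s0, t0}
  B1 = {s1, t1}
s0 ∈ B0, t0 ∈ B0 → same block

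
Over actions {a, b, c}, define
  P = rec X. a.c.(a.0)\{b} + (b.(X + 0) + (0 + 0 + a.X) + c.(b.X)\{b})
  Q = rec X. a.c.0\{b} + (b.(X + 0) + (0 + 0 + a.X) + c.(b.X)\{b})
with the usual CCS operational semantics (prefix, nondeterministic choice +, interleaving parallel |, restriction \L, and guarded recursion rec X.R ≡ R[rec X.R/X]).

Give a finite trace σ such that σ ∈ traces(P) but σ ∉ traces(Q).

aca

Reachable graph of P (6 states):
  p0 = rec X. a.c.(a.0)\{b} + (b.(X + 0) + (0 + 0 + a.X) + c.(b.X)\{b}) → =a=> p0, =a=> p1, =b=> p2, =c=> p3
  p1 = c.(a.0)\{b} → =c=> p4
  p2 = (rec X. a.c.(a.0)\{b} + (b.(X + 0) + (0 + 0 + a.X) + c.(b.X)\{b})) + 0 → =a=> p0, =a=> p1, =b=> p2, =c=> p3
  p3 = (b.(rec X. a.c.(a.0)\{b} + (b.(X + 0) + (0 + 0 + a.X) + c.(b.X)\{b})))\{b} → ∅
  p4 = (a.0)\{b} → =a=> p5
  p5 = 0\{b} → ∅
Reachable graph of Q (5 states):
  q0 = rec X. a.c.0\{b} + (b.(X + 0) + (0 + 0 + a.X) + c.(b.X)\{b}) → =a=> q0, =a=> q1, =b=> q2, =c=> q3
  q1 = c.0\{b} → =c=> q4
  q2 = (rec X. a.c.0\{b} + (b.(X + 0) + (0 + 0 + a.X) + c.(b.X)\{b})) + 0 → =a=> q0, =a=> q1, =b=> q2, =c=> q3
  q3 = (b.(rec X. a.c.0\{b} + (b.(X + 0) + (0 + 0 + a.X) + c.(b.X)\{b})))\{b} → ∅
  q4 = 0\{b} → ∅
Trace ⟨aca⟩ through P, begin at {p0}:
  after a @ step 1: {p0, p1}
  after c @ step 2: {p3, p4}
  after a @ step 3: {p5}
  — P admits the full trace.
Trace ⟨aca⟩ through Q, begin at {q0}:
  after a @ step 1: {q0, q1}
  after c @ step 2: {q3, q4}
  after a @ step 3: ∅ (Q stuck)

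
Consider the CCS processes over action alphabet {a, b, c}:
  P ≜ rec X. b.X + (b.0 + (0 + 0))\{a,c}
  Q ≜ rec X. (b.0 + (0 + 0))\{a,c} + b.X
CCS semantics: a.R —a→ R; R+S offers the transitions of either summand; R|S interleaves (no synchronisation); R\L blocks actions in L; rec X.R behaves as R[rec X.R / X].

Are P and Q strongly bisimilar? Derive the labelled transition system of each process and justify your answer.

LTS(P): 2 reachable states
  u0 = rec X. b.X + (b.0 + (0 + 0))\{a,c} → ··b··> u0, ··b··> u1
  u1 = 0\{a,c} → (no moves)
LTS(Q): 2 reachable states
  v0 = rec X. (b.0 + (0 + 0))\{a,c} + b.X → ··b··> v0, ··b··> v1
  v1 = 0\{a,c} → (no moves)
Coarsest stable partition (strong bisimilarity classes):
  B0 = {u0, v0}
  B1 = {u1, v1}
u0 ∈ B0, v0 ∈ B0 → same block

YES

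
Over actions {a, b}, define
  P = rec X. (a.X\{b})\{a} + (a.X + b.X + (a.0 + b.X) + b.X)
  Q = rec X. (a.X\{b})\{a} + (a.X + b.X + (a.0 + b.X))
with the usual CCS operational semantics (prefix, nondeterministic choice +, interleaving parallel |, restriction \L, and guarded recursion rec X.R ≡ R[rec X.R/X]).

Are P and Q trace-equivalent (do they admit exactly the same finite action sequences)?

YES

LTS(P): 2 reachable states
  p0 = rec X. (a.X\{b})\{a} + (a.X + b.X + (a.0 + b.X) + b.X) → =a=> p0, =a=> p1, =b=> p0
  p1 = 0 → deadlocked
LTS(Q): 2 reachable states
  q0 = rec X. (a.X\{b})\{a} + (a.X + b.X + (a.0 + b.X)) → =a=> q0, =a=> q1, =b=> q0
  q1 = 0 → deadlocked
Coarsest stable partition (strong bisimilarity classes):
  B0 = {p0, q0}
  B1 = {p1, q1}
p0 ∈ B0, q0 ∈ B0 → same block
Bisimilar ⇒ trace-equivalent.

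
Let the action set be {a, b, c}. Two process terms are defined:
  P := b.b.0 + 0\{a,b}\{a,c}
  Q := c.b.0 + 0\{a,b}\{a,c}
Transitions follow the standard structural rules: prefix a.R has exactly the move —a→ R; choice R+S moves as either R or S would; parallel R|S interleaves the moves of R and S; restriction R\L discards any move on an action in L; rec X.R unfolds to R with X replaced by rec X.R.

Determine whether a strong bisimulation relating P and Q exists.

NO

P's transition system — 3 states:
  u0 = b.b.0 + 0\{a,b}\{a,c} :: -b-> u1
  u1 = b.0 :: -b-> u2
  u2 = 0 :: stopped
Q's transition system — 3 states:
  v0 = c.b.0 + 0\{a,b}\{a,c} :: -c-> v1
  v1 = b.0 :: -b-> v2
  v2 = 0 :: stopped
Coarsest stable partition (strong bisimilarity classes):
  B0 = {u0}
  B1 = {u1, v1}
  B2 = {u2, v2}
  B3 = {v0}
u0 ∈ B0, v0 ∈ B3 → different blocks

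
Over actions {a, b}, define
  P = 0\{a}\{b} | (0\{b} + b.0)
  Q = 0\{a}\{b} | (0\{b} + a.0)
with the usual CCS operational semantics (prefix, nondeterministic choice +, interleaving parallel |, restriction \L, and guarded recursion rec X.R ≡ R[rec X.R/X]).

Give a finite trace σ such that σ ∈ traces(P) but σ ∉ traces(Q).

P's transition system — 2 states:
  p0 = 0\{a}\{b} | (0\{b} + b.0) → =b=> p1
  p1 = 0\{a}\{b} | 0 → ·
Q's transition system — 2 states:
  q0 = 0\{a}\{b} | (0\{b} + a.0) → =a=> q1
  q1 = 0\{a}\{b} | 0 → ·
Executing b from P (initial set {p0}):
  step 1 (b): {p1}
  P completes σ.
Executing b from Q (initial set {q0}):
  step 1 (b): no successor for Q

b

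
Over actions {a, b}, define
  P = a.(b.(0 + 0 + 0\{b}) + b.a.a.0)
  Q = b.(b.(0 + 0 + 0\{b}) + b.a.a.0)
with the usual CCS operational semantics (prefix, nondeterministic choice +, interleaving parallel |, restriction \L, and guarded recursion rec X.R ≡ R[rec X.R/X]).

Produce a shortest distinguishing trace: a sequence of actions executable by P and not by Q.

a

Reachable graph of P (6 states):
  u0 = a.(b.(0 + 0 + 0\{b}) + b.a.a.0) has moves =a=> u1
  u1 = b.(0 + 0 + 0\{b}) + b.a.a.0 has moves =b=> u2, =b=> u3
  u2 = 0 + 0 + 0\{b} has moves ∅
  u3 = a.a.0 has moves =a=> u4
  u4 = a.0 has moves =a=> u5
  u5 = 0 has moves ∅
Reachable graph of Q (6 states):
  v0 = b.(b.(0 + 0 + 0\{b}) + b.a.a.0) has moves =b=> v1
  v1 = b.(0 + 0 + 0\{b}) + b.a.a.0 has moves =b=> v2, =b=> v3
  v2 = 0 + 0 + 0\{b} has moves ∅
  v3 = a.a.0 has moves =a=> v4
  v4 = a.0 has moves =a=> v5
  v5 = 0 has moves ∅
Run σ = ⟨a⟩ on P: start {u0}
  [1] a ⇒ {u1}
  — P admits the full trace.
Run σ = ⟨a⟩ on Q: start {v0}
  [1] a ⇒ no successor for Q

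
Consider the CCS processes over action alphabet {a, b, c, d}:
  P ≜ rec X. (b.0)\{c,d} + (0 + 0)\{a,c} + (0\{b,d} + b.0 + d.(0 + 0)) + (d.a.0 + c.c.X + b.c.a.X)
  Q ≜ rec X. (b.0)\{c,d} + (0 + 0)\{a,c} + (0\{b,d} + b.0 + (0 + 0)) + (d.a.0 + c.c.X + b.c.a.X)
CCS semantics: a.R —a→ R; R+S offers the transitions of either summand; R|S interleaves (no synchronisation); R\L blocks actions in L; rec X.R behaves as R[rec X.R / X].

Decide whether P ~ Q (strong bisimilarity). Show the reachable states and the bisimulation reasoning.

NO

P's transition system — 8 states:
  u0 = rec X. (b.0)\{c,d} + (0 + 0)\{a,c} + (0\{b,d} + b.0 + d.(0 + 0)) + (d.a.0 + c.c.X + b.c.a.X) ⊢ --b--▸ u1, --b--▸ u2, --b--▸ u3, --c--▸ u4, --d--▸ u5, --d--▸ u6
  u1 = 0 ⊢ ∅
  u2 = 0\{c,d} ⊢ ∅
  u3 = c.a.(rec X. (b.0)\{c,d} + (0 + 0)\{a,c} + (0\{b,d} + b.0 + d.(0 + 0)) + (d.a.0 + c.c.X + b.c.a.X)) ⊢ --c--▸ u7
  u4 = c.(rec X. (b.0)\{c,d} + (0 + 0)\{a,c} + (0\{b,d} + b.0 + d.(0 + 0)) + (d.a.0 + c.c.X + b.c.a.X)) ⊢ --c--▸ u0
  u5 = 0 + 0 ⊢ ∅
  u6 = a.0 ⊢ --a--▸ u1
  u7 = a.(rec X. (b.0)\{c,d} + (0 + 0)\{a,c} + (0\{b,d} + b.0 + d.(0 + 0)) + (d.a.0 + c.c.X + b.c.a.X)) ⊢ --a--▸ u0
Q's transition system — 7 states:
  v0 = rec X. (b.0)\{c,d} + (0 + 0)\{a,c} + (0\{b,d} + b.0 + (0 + 0)) + (d.a.0 + c.c.X + b.c.a.X) ⊢ --b--▸ v1, --b--▸ v2, --b--▸ v3, --c--▸ v4, --d--▸ v5
  v1 = 0 ⊢ ∅
  v2 = 0\{c,d} ⊢ ∅
  v3 = c.a.(rec X. (b.0)\{c,d} + (0 + 0)\{a,c} + (0\{b,d} + b.0 + (0 + 0)) + (d.a.0 + c.c.X + b.c.a.X)) ⊢ --c--▸ v6
  v4 = c.(rec X. (b.0)\{c,d} + (0 + 0)\{a,c} + (0\{b,d} + b.0 + (0 + 0)) + (d.a.0 + c.c.X + b.c.a.X)) ⊢ --c--▸ v0
  v5 = a.0 ⊢ --a--▸ v1
  v6 = a.(rec X. (b.0)\{c,d} + (0 + 0)\{a,c} + (0\{b,d} + b.0 + (0 + 0)) + (d.a.0 + c.c.X + b.c.a.X)) ⊢ --a--▸ v0
Coarsest stable partition (strong bisimilarity classes):
  B0 = {u0}
  B1 = {u4}
  B2 = {u1, u2, u5, v1, v2}
  B3 = {u3}
  B4 = {u7}
  B5 = {u6, v5}
  B6 = {v0}
  B7 = {v4}
  B8 = {v3}
  B9 = {v6}
u0 ∈ B0, v0 ∈ B6 → different blocks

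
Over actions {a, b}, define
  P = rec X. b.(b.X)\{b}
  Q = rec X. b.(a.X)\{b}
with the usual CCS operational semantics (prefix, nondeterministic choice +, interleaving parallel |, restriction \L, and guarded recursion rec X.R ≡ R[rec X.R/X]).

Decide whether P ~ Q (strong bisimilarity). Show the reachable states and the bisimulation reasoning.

P ≁ Q

LTS(P): 2 reachable states
  s0 = rec X. b.(b.X)\{b} → =b=> s1
  s1 = (b.(rec X. b.(b.X)\{b}))\{b} → deadlocked
LTS(Q): 3 reachable states
  t0 = rec X. b.(a.X)\{b} → =b=> t1
  t1 = (a.(rec X. b.(a.X)\{b}))\{b} → =a=> t2
  t2 = (rec X. b.(a.X)\{b})\{b} → deadlocked
Coarsest stable partition (strong bisimilarity classes):
  B0 = {s0}
  B1 = {s1, t2}
  B2 = {t0}
  B3 = {t1}
s0 ∈ B0, t0 ∈ B2 → different blocks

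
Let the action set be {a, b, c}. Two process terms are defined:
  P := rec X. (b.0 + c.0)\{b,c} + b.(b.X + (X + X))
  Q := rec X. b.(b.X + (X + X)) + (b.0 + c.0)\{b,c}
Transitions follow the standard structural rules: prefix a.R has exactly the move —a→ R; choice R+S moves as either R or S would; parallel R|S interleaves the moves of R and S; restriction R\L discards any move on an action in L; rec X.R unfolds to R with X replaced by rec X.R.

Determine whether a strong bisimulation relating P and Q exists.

YES

LTS(P): 2 reachable states
  s0 = rec X. (b.0 + c.0)\{b,c} + b.(b.X + (X + X)) → --b--▸ s1
  s1 = b.(rec X. (b.0 + c.0)\{b,c} + b.(b.X + (X + X))) + ((rec X. (b.0 + c.0)\{b,c} + b.(b.X + (X + X))) + (rec X. (b.0 + c.0)\{b,c} + b.(b.X + (X + X)))) → --b--▸ s0, --b--▸ s1
LTS(Q): 2 reachable states
  t0 = rec X. b.(b.X + (X + X)) + (b.0 + c.0)\{b,c} → --b--▸ t1
  t1 = b.(rec X. b.(b.X + (X + X)) + (b.0 + c.0)\{b,c}) + ((rec X. b.(b.X + (X + X)) + (b.0 + c.0)\{b,c}) + (rec X. b.(b.X + (X + X)) + (b.0 + c.0)\{b,c})) → --b--▸ t0, --b--▸ t1
Bisimilarity quotient blocks:
  B0 = {s0, s1, t0, t1}
s0 ∈ B0, t0 ∈ B0 → same block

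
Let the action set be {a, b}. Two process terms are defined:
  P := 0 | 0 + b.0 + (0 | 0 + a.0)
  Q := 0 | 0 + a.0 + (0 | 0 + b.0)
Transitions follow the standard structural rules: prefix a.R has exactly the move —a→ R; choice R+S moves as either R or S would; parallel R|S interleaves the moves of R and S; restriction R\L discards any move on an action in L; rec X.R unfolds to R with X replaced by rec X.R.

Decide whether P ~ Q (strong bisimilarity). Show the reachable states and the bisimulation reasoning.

P's transition system — 2 states:
  m0 = 0 | 0 + b.0 + (0 | 0 + a.0) ⊢ ··a··> m1, ··b··> m1
  m1 = 0 ⊢ deadlocked
Q's transition system — 2 states:
  n0 = 0 | 0 + a.0 + (0 | 0 + b.0) ⊢ ··a··> n1, ··b··> n1
  n1 = 0 ⊢ deadlocked
Bisimilarity quotient blocks:
  B0 = {m0, n0}
  B1 = {m1, n1}
m0 ∈ B0, n0 ∈ B0 → same block

P ~ Q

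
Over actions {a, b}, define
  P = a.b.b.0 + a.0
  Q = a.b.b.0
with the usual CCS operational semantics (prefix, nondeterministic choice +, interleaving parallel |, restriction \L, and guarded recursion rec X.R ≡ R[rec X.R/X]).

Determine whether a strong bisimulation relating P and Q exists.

P ≁ Q

Reachable graph of P (4 states):
  p0 = a.b.b.0 + a.0 has moves —a→ p1, —a→ p2
  p1 = 0 has moves stopped
  p2 = b.b.0 has moves —b→ p3
  p3 = b.0 has moves —b→ p1
Reachable graph of Q (4 states):
  q0 = a.b.b.0 has moves —a→ q1
  q1 = b.b.0 has moves —b→ q2
  q2 = b.0 has moves —b→ q3
  q3 = 0 has moves stopped
Coarsest stable partition (strong bisimilarity classes):
  B0 = {p0}
  B1 = {p1, q3}
  B2 = {p2, q1}
  B3 = {p3, q2}
  B4 = {q0}
p0 ∈ B0, q0 ∈ B4 → different blocks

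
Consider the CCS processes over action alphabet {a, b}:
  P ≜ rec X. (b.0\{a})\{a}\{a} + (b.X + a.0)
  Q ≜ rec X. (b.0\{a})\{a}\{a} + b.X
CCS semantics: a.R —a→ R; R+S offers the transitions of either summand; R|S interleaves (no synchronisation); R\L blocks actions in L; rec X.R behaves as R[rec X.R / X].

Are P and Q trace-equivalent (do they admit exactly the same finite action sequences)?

NO — witness ⟨a⟩

LTS(P): 3 reachable states
  p0 = rec X. (b.0\{a})\{a}\{a} + (b.X + a.0) | -a-> p1, -b-> p0, -b-> p2
  p1 = 0 | (no moves)
  p2 = 0\{a}\{a}\{a} | (no moves)
LTS(Q): 2 reachable states
  q0 = rec X. (b.0\{a})\{a}\{a} + b.X | -b-> q0, -b-> q1
  q1 = 0\{a}\{a}\{a} | (no moves)
Trace ⟨a⟩ through P, begin at {p0}:
  [1] a ⇒ {p1}
  — P admits the full trace.
Trace ⟨a⟩ through Q, begin at {q0}:
  [1] a ⇒ no successor for Q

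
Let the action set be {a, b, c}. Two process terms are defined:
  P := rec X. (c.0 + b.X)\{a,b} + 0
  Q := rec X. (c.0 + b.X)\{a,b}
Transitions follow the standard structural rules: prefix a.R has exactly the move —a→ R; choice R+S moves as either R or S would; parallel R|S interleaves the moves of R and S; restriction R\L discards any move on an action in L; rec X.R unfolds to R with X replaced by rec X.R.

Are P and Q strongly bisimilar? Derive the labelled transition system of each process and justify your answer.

P's transition system — 2 states:
  m0 = rec X. (c.0 + b.X)\{a,b} + 0 | ··c··> m1
  m1 = 0\{a,b} | (no moves)
Q's transition system — 2 states:
  n0 = rec X. (c.0 + b.X)\{a,b} | ··c··> n1
  n1 = 0\{a,b} | (no moves)
Partition-refinement fixed point:
  B0 = {m0, n0}
  B1 = {m1, n1}
m0 ∈ B0, n0 ∈ B0 → same block

P ~ Q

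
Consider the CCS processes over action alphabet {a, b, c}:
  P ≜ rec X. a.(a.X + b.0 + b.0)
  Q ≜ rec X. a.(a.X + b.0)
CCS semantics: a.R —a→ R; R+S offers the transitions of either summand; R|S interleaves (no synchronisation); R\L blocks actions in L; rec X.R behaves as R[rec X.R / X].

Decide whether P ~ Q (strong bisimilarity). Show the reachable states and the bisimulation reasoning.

YES

Reachable graph of P (3 states):
  p0 = rec X. a.(a.X + b.0 + b.0) :: ··a··> p1
  p1 = a.(rec X. a.(a.X + b.0 + b.0)) + b.0 + b.0 :: ··a··> p0, ··b··> p2
  p2 = 0 :: deadlocked
Reachable graph of Q (3 states):
  q0 = rec X. a.(a.X + b.0) :: ··a··> q1
  q1 = a.(rec X. a.(a.X + b.0)) + b.0 :: ··a··> q0, ··b··> q2
  q2 = 0 :: deadlocked
Bisimilarity quotient blocks:
  B0 = {p0, q0}
  B1 = {p1, q1}
  B2 = {p2, q2}
p0 ∈ B0, q0 ∈ B0 → same block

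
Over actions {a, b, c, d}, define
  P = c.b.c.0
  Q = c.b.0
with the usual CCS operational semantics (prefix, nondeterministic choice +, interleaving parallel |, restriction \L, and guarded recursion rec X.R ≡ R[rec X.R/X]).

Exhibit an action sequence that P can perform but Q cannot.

P's transition system — 4 states:
  u0 = c.b.c.0 | —c→ u1
  u1 = b.c.0 | —b→ u2
  u2 = c.0 | —c→ u3
  u3 = 0 | ∅
Q's transition system — 3 states:
  v0 = c.b.0 | —c→ v1
  v1 = b.0 | —b→ v2
  v2 = 0 | ∅
Trace ⟨cbc⟩ through P, begin at {u0}:
  after c @ step 1: {u1}
  after b @ step 2: {u2}
  after c @ step 3: {u3}
  P completes σ.
Trace ⟨cbc⟩ through Q, begin at {v0}:
  after c @ step 1: {v1}
  after b @ step 2: {v2}
  after c @ step 3: ∅ (Q stuck)

cbc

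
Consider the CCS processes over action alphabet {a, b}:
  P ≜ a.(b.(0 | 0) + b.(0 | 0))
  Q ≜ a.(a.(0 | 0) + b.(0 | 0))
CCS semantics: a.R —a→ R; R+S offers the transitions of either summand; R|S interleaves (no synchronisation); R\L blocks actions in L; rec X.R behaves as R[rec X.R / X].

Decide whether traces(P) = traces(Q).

traces(P) ≠ traces(Q) — witness ⟨aa⟩

P's transition system — 3 states:
  s0 = a.(b.(0 | 0) + b.(0 | 0)) → --a--▸ s1
  s1 = b.(0 | 0) + b.(0 | 0) → --b--▸ s2
  s2 = 0 | 0 → deadlocked
Q's transition system — 3 states:
  t0 = a.(a.(0 | 0) + b.(0 | 0)) → --a--▸ t1
  t1 = a.(0 | 0) + b.(0 | 0) → --a--▸ t2, --b--▸ t2
  t2 = 0 | 0 → deadlocked
Executing aa from Q (initial set {t0}):
  step 1 (a): {t1}
  step 2 (a): {t2}
  Q completes σ.
Executing aa from P (initial set {s0}):
  step 1 (a): {s1}
  step 2 (a): ∅ (P stuck)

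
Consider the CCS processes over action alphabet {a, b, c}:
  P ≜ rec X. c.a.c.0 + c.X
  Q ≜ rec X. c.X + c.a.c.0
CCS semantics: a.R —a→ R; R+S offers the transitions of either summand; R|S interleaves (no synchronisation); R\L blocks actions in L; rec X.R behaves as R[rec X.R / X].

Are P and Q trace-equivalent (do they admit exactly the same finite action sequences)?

LTS(P): 4 reachable states
  m0 = rec X. c.a.c.0 + c.X :: --c--▸ m0, --c--▸ m1
  m1 = a.c.0 :: --a--▸ m2
  m2 = c.0 :: --c--▸ m3
  m3 = 0 :: stopped
LTS(Q): 4 reachable states
  n0 = rec X. c.X + c.a.c.0 :: --c--▸ n0, --c--▸ n1
  n1 = a.c.0 :: --a--▸ n2
  n2 = c.0 :: --c--▸ n3
  n3 = 0 :: stopped
Bisimilarity quotient blocks:
  B0 = {m0, n0}
  B1 = {m1, n1}
  B2 = {m2, n2}
  B3 = {m3, n3}
m0 ∈ B0, n0 ∈ B0 → same block
Bisimilar ⇒ trace-equivalent.

trace-equivalent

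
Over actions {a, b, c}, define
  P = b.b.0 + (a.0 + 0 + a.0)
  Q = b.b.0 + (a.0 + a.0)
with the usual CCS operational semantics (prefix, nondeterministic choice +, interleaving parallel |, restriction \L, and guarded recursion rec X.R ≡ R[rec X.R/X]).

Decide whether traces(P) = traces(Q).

Reachable graph of P (3 states):
  p0 = b.b.0 + (a.0 + 0 + a.0) | --a--▸ p1, --b--▸ p2
  p1 = 0 | ·
  p2 = b.0 | --b--▸ p1
Reachable graph of Q (3 states):
  q0 = b.b.0 + (a.0 + a.0) | --a--▸ q1, --b--▸ q2
  q1 = 0 | ·
  q2 = b.0 | --b--▸ q1
Bisimilarity quotient blocks:
  B0 = {p0, q0}
  B1 = {p1, q1}
  B2 = {p2, q2}
p0 ∈ B0, q0 ∈ B0 → same block
Bisimilar ⇒ trace-equivalent.

traces(P) = traces(Q)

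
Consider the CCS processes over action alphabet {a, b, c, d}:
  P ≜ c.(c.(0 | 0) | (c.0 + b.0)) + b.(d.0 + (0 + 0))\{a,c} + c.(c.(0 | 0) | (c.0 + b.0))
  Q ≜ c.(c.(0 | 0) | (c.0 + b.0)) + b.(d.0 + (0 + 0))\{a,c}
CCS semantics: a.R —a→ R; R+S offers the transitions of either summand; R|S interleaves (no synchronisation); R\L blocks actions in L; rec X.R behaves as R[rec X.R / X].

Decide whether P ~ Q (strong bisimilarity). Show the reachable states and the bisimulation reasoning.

P's transition system — 7 states:
  s0 = c.(c.(0 | 0) | (c.0 + b.0)) + b.(d.0 + (0 + 0))\{a,c} + c.(c.(0 | 0) | (c.0 + b.0)) → —b→ s1, —c→ s2
  s1 = (d.0 + (0 + 0))\{a,c} → —d→ s3
  s2 = c.(0 | 0) | (c.0 + b.0) → —b→ s4, —c→ s4, —c→ s5
  s3 = 0\{a,c} → (no moves)
  s4 = c.(0 | 0) | 0 → —c→ s6
  s5 = 0 | 0 | (c.0 + b.0) → —b→ s6, —c→ s6
  s6 = 0 | 0 | 0 → (no moves)
Q's transition system — 7 states:
  t0 = c.(c.(0 | 0) | (c.0 + b.0)) + b.(d.0 + (0 + 0))\{a,c} → —b→ t1, —c→ t2
  t1 = (d.0 + (0 + 0))\{a,c} → —d→ t3
  t2 = c.(0 | 0) | (c.0 + b.0) → —b→ t4, —c→ t4, —c→ t5
  t3 = 0\{a,c} → (no moves)
  t4 = c.(0 | 0) | 0 → —c→ t6
  t5 = 0 | 0 | (c.0 + b.0) → —b→ t6, —c→ t6
  t6 = 0 | 0 | 0 → (no moves)
Coarsest stable partition (strong bisimilarity classes):
  B0 = {s0, t0}
  B1 = {s2, t2}
  B2 = {s4, t4}
  B3 = {s3, s6, t3, t6}
  B4 = {s5, t5}
  B5 = {s1, t1}
s0 ∈ B0, t0 ∈ B0 → same block

bisimilar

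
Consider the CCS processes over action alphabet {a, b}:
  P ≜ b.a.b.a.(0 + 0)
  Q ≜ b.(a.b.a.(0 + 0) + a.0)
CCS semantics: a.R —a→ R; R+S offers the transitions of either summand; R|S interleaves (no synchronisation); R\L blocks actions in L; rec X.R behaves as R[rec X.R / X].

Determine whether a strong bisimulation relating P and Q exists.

not bisimilar

LTS(P): 5 reachable states
  s0 = b.a.b.a.(0 + 0) ⊢ --b--▸ s1
  s1 = a.b.a.(0 + 0) ⊢ --a--▸ s2
  s2 = b.a.(0 + 0) ⊢ --b--▸ s3
  s3 = a.(0 + 0) ⊢ --a--▸ s4
  s4 = 0 + 0 ⊢ stopped
LTS(Q): 6 reachable states
  t0 = b.(a.b.a.(0 + 0) + a.0) ⊢ --b--▸ t1
  t1 = a.b.a.(0 + 0) + a.0 ⊢ --a--▸ t2, --a--▸ t3
  t2 = 0 ⊢ stopped
  t3 = b.a.(0 + 0) ⊢ --b--▸ t4
  t4 = a.(0 + 0) ⊢ --a--▸ t5
  t5 = 0 + 0 ⊢ stopped
Partition-refinement fixed point:
  B0 = {s0}
  B1 = {s1}
  B2 = {s2, t3}
  B3 = {s3, t4}
  B4 = {s4, t2, t5}
  B5 = {t0}
  B6 = {t1}
s0 ∈ B0, t0 ∈ B5 → different blocks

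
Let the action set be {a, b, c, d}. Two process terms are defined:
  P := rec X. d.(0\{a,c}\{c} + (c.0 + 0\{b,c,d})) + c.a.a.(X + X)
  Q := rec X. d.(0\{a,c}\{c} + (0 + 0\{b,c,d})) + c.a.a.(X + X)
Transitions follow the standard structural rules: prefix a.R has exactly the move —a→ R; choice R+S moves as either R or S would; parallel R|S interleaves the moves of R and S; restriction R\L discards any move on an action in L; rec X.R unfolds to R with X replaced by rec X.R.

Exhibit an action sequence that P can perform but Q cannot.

dc

Reachable graph of P (6 states):
  m0 = rec X. d.(0\{a,c}\{c} + (c.0 + 0\{b,c,d})) + c.a.a.(X + X) ⊢ -c-> m1, -d-> m2
  m1 = a.a.((rec X. d.(0\{a,c}\{c} + (c.0 + 0\{b,c,d})) + c.a.a.(X + X)) + (rec X. d.(0\{a,c}\{c} + (c.0 + 0\{b,c,d})) + c.a.a.(X + X))) ⊢ -a-> m3
  m2 = 0\{a,c}\{c} + (c.0 + 0\{b,c,d}) ⊢ -c-> m4
  m3 = a.((rec X. d.(0\{a,c}\{c} + (c.0 + 0\{b,c,d})) + c.a.a.(X + X)) + (rec X. d.(0\{a,c}\{c} + (c.0 + 0\{b,c,d})) + c.a.a.(X + X))) ⊢ -a-> m5
  m4 = 0 ⊢ stopped
  m5 = (rec X. d.(0\{a,c}\{c} + (c.0 + 0\{b,c,d})) + c.a.a.(X + X)) + (rec X. d.(0\{a,c}\{c} + (c.0 + 0\{b,c,d})) + c.a.a.(X + X)) ⊢ -c-> m1, -d-> m2
Reachable graph of Q (5 states):
  n0 = rec X. d.(0\{a,c}\{c} + (0 + 0\{b,c,d})) + c.a.a.(X + X) ⊢ -c-> n1, -d-> n2
  n1 = a.a.((rec X. d.(0\{a,c}\{c} + (0 + 0\{b,c,d})) + c.a.a.(X + X)) + (rec X. d.(0\{a,c}\{c} + (0 + 0\{b,c,d})) + c.a.a.(X + X))) ⊢ -a-> n3
  n2 = 0\{a,c}\{c} + (0 + 0\{b,c,d}) ⊢ stopped
  n3 = a.((rec X. d.(0\{a,c}\{c} + (0 + 0\{b,c,d})) + c.a.a.(X + X)) + (rec X. d.(0\{a,c}\{c} + (0 + 0\{b,c,d})) + c.a.a.(X + X))) ⊢ -a-> n4
  n4 = (rec X. d.(0\{a,c}\{c} + (0 + 0\{b,c,d})) + c.a.a.(X + X)) + (rec X. d.(0\{a,c}\{c} + (0 + 0\{b,c,d})) + c.a.a.(X + X)) ⊢ -c-> n1, -d-> n2
Run σ = ⟨dc⟩ on P: start {m0}
  step 1 (d): {m2}
  step 2 (c): {m4}
  ✓ P
Run σ = ⟨dc⟩ on Q: start {n0}
  step 1 (d): {n2}
  step 2 (c): no successor for Q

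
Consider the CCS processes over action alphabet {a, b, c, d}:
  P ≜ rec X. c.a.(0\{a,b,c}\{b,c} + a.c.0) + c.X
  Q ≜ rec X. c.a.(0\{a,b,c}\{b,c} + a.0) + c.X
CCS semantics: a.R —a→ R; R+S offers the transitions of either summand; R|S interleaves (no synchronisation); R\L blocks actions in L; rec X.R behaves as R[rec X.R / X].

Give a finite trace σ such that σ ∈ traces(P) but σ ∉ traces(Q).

Reachable graph of P (5 states):
  p0 = rec X. c.a.(0\{a,b,c}\{b,c} + a.c.0) + c.X ⊢ =c=> p0, =c=> p1
  p1 = a.(0\{a,b,c}\{b,c} + a.c.0) ⊢ =a=> p2
  p2 = 0\{a,b,c}\{b,c} + a.c.0 ⊢ =a=> p3
  p3 = c.0 ⊢ =c=> p4
  p4 = 0 ⊢ stopped
Reachable graph of Q (4 states):
  q0 = rec X. c.a.(0\{a,b,c}\{b,c} + a.0) + c.X ⊢ =c=> q0, =c=> q1
  q1 = a.(0\{a,b,c}\{b,c} + a.0) ⊢ =a=> q2
  q2 = 0\{a,b,c}\{b,c} + a.0 ⊢ =a=> q3
  q3 = 0 ⊢ stopped
Executing caac from P (initial set {p0}):
  after c @ step 1: {p0, p1}
  after a @ step 2: {p2}
  after a @ step 3: {p3}
  after c @ step 4: {p4}
  ✓ P
Executing caac from Q (initial set {q0}):
  after c @ step 1: {q0, q1}
  after a @ step 2: {q2}
  after a @ step 3: {q3}
  after c @ step 4: ∅  — Q cannot continue

caac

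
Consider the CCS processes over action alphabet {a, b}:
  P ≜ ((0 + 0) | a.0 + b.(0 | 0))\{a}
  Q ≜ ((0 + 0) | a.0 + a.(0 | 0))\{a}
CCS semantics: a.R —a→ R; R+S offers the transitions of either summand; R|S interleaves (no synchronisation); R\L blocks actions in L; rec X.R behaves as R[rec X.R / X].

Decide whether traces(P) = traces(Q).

P's transition system — 2 states:
  m0 = ((0 + 0) | a.0 + b.(0 | 0))\{a} → —b→ m1
  m1 = (0 | 0)\{a} → ∅
Q's transition system — 1 states:
  n0 = ((0 + 0) | a.0 + a.(0 | 0))\{a} → ∅
Executing b from P (initial set {m0}):
  [1] b ⇒ {m1}
  ✓ P
Executing b from Q (initial set {n0}):
  [1] b ⇒ no successor for Q

trace-distinct — witness ⟨b⟩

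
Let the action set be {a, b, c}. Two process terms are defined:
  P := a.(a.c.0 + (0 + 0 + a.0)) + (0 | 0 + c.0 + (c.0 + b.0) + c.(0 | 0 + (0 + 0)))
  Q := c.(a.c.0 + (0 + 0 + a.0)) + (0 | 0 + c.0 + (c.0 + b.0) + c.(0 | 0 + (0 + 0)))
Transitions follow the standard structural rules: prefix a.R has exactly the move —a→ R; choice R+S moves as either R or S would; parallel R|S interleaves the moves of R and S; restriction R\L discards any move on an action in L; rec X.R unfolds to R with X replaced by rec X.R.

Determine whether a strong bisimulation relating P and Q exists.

LTS(P): 5 reachable states
  p0 = a.(a.c.0 + (0 + 0 + a.0)) + (0 | 0 + c.0 + (c.0 + b.0) + c.(0 | 0 + (0 + 0))) has moves —a→ p1, —b→ p2, —c→ p2, —c→ p3
  p1 = a.c.0 + (0 + 0 + a.0) has moves —a→ p2, —a→ p4
  p2 = 0 has moves ∅
  p3 = 0 | 0 + (0 + 0) has moves ∅
  p4 = c.0 has moves —c→ p2
LTS(Q): 5 reachable states
  q0 = c.(a.c.0 + (0 + 0 + a.0)) + (0 | 0 + c.0 + (c.0 + b.0) + c.(0 | 0 + (0 + 0))) has moves —b→ q1, —c→ q1, —c→ q2, —c→ q3
  q1 = 0 has moves ∅
  q2 = 0 | 0 + (0 + 0) has moves ∅
  q3 = a.c.0 + (0 + 0 + a.0) has moves —a→ q1, —a→ q4
  q4 = c.0 has moves —c→ q1
Coarsest stable partition (strong bisimilarity classes):
  B0 = {p0}
  B1 = {p2, p3, q1, q2}
  B2 = {p1, q3}
  B3 = {p4, q4}
  B4 = {q0}
p0 ∈ B0, q0 ∈ B4 → different blocks

NO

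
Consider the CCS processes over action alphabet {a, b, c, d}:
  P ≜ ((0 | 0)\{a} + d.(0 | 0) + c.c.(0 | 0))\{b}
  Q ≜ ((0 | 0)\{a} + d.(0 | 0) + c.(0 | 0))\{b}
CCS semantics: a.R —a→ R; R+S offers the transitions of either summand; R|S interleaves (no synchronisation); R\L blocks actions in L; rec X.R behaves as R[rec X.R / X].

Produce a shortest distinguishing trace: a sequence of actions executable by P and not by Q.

LTS(P): 3 reachable states
  p0 = ((0 | 0)\{a} + d.(0 | 0) + c.c.(0 | 0))\{b} has moves —c→ p1, —d→ p2
  p1 = (c.(0 | 0))\{b} has moves —c→ p2
  p2 = (0 | 0)\{b} has moves (no moves)
LTS(Q): 2 reachable states
  q0 = ((0 | 0)\{a} + d.(0 | 0) + c.(0 | 0))\{b} has moves —c→ q1, —d→ q1
  q1 = (0 | 0)\{b} has moves (no moves)
Run σ = ⟨cc⟩ on P: start {p0}
  after c @ step 1: {p1}
  after c @ step 2: {p2}
  ✓ P
Run σ = ⟨cc⟩ on Q: start {q0}
  after c @ step 1: {q1}
  after c @ step 2: no successor for Q

cc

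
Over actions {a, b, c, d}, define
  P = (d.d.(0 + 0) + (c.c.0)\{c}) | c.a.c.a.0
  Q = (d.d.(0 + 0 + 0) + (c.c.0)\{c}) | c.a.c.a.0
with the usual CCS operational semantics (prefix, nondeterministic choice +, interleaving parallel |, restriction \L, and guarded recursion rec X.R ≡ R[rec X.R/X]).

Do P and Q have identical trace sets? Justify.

YES

Reachable graph of P (15 states):
  m0 = (d.d.(0 + 0) + (c.c.0)\{c}) | c.a.c.a.0 :: =c=> m1, =d=> m2
  m1 = (d.d.(0 + 0) + (c.c.0)\{c}) | a.c.a.0 :: =a=> m3, =d=> m4
  m2 = d.(0 + 0) | c.a.c.a.0 :: =c=> m4, =d=> m5
  m3 = (d.d.(0 + 0) + (c.c.0)\{c}) | c.a.0 :: =c=> m6, =d=> m7
  m4 = d.(0 + 0) | a.c.a.0 :: =a=> m7, =d=> m8
  m5 = (0 + 0) | c.a.c.a.0 :: =c=> m8
  m6 = (d.d.(0 + 0) + (c.c.0)\{c}) | a.0 :: =a=> m9, =d=> m10
  m7 = d.(0 + 0) | c.a.0 :: =c=> m10, =d=> m11
  m8 = (0 + 0) | a.c.a.0 :: =a=> m11
  m9 = (d.d.(0 + 0) + (c.c.0)\{c}) | 0 :: =d=> m12
  m10 = d.(0 + 0) | a.0 :: =a=> m12, =d=> m13
  m11 = (0 + 0) | c.a.0 :: =c=> m13
  m12 = d.(0 + 0) | 0 :: =d=> m14
  m13 = (0 + 0) | a.0 :: =a=> m14
  m14 = (0 + 0) | 0 :: deadlocked
Reachable graph of Q (15 states):
  n0 = (d.d.(0 + 0 + 0) + (c.c.0)\{c}) | c.a.c.a.0 :: =c=> n1, =d=> n2
  n1 = (d.d.(0 + 0 + 0) + (c.c.0)\{c}) | a.c.a.0 :: =a=> n3, =d=> n4
  n2 = d.(0 + 0 + 0) | c.a.c.a.0 :: =c=> n4, =d=> n5
  n3 = (d.d.(0 + 0 + 0) + (c.c.0)\{c}) | c.a.0 :: =c=> n6, =d=> n7
  n4 = d.(0 + 0 + 0) | a.c.a.0 :: =a=> n7, =d=> n8
  n5 = (0 + 0 + 0) | c.a.c.a.0 :: =c=> n8
  n6 = (d.d.(0 + 0 + 0) + (c.c.0)\{c}) | a.0 :: =a=> n9, =d=> n10
  n7 = d.(0 + 0 + 0) | c.a.0 :: =c=> n10, =d=> n11
  n8 = (0 + 0 + 0) | a.c.a.0 :: =a=> n11
  n9 = (d.d.(0 + 0 + 0) + (c.c.0)\{c}) | 0 :: =d=> n12
  n10 = d.(0 + 0 + 0) | a.0 :: =a=> n12, =d=> n13
  n11 = (0 + 0 + 0) | c.a.0 :: =c=> n13
  n12 = d.(0 + 0 + 0) | 0 :: =d=> n14
  n13 = (0 + 0 + 0) | a.0 :: =a=> n14
  n14 = (0 + 0 + 0) | 0 :: deadlocked
Partition-refinement fixed point:
  B0 = {m0, n0}
  B1 = {m1, n1}
  B2 = {m3, n3}
  B3 = {m7, n7}
  B4 = {m10, n10}
  B5 = {m13, n13}
  B6 = {m14, n14}
  B7 = {m12, n12}
  B8 = {m11, n11}
  B9 = {m6, n6}
  B10 = {m9, n9}
  B11 = {m4, n4}
  B12 = {m8, n8}
  B13 = {m2, n2}
  B14 = {m5, n5}
m0 ∈ B0, n0 ∈ B0 → same block
Bisimilar ⇒ trace-equivalent.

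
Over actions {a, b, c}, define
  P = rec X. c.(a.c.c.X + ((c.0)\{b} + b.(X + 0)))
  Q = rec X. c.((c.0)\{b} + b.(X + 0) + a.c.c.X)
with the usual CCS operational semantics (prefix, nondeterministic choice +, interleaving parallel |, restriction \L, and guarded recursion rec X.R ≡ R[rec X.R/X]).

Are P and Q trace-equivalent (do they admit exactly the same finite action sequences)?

LTS(P): 6 reachable states
  m0 = rec X. c.(a.c.c.X + ((c.0)\{b} + b.(X + 0))) | --c--▸ m1
  m1 = a.c.c.(rec X. c.(a.c.c.X + ((c.0)\{b} + b.(X + 0)))) + ((c.0)\{b} + b.((rec X. c.(a.c.c.X + ((c.0)\{b} + b.(X + 0)))) + 0)) | --a--▸ m2, --b--▸ m3, --c--▸ m4
  m2 = c.c.(rec X. c.(a.c.c.X + ((c.0)\{b} + b.(X + 0)))) | --c--▸ m5
  m3 = (rec X. c.(a.c.c.X + ((c.0)\{b} + b.(X + 0)))) + 0 | --c--▸ m1
  m4 = 0\{b} | ·
  m5 = c.(rec X. c.(a.c.c.X + ((c.0)\{b} + b.(X + 0)))) | --c--▸ m0
LTS(Q): 6 reachable states
  n0 = rec X. c.((c.0)\{b} + b.(X + 0) + a.c.c.X) | --c--▸ n1
  n1 = (c.0)\{b} + b.((rec X. c.((c.0)\{b} + b.(X + 0) + a.c.c.X)) + 0) + a.c.c.(rec X. c.((c.0)\{b} + b.(X + 0) + a.c.c.X)) | --a--▸ n2, --b--▸ n3, --c--▸ n4
  n2 = c.c.(rec X. c.((c.0)\{b} + b.(X + 0) + a.c.c.X)) | --c--▸ n5
  n3 = (rec X. c.((c.0)\{b} + b.(X + 0) + a.c.c.X)) + 0 | --c--▸ n1
  n4 = 0\{b} | ·
  n5 = c.(rec X. c.((c.0)\{b} + b.(X + 0) + a.c.c.X)) | --c--▸ n0
Partition-refinement fixed point:
  B0 = {m0, m3, n0, n3}
  B1 = {m1, n1}
  B2 = {m2, n2}
  B3 = {m5, n5}
  B4 = {m4, n4}
m0 ∈ B0, n0 ∈ B0 → same block
Bisimilar ⇒ trace-equivalent.

YES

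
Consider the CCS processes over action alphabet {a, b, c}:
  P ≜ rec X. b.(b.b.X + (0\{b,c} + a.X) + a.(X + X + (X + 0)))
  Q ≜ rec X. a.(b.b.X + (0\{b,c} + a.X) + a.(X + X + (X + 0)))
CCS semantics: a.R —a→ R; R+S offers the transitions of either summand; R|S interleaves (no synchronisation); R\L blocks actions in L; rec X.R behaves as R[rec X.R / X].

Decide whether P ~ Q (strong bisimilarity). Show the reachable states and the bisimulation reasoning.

P's transition system — 4 states:
  s0 = rec X. b.(b.b.X + (0\{b,c} + a.X) + a.(X + X + (X + 0))) has moves ··b··> s1
  s1 = b.b.(rec X. b.(b.b.X + (0\{b,c} + a.X) + a.(X + X + (X + 0)))) + (0\{b,c} + a.(rec X. b.(b.b.X + (0\{b,c} + a.X) + a.(X + X + (X + 0))))) + a.((rec X. b.(b.b.X + (0\{b,c} + a.X) + a.(X + X + (X + 0)))) + (rec X. b.(b.b.X + (0\{b,c} + a.X) + a.(X + X + (X + 0)))) + ((rec X. b.(b.b.X + (0\{b,c} + a.X) + a.(X + X + (X + 0)))) + 0)) has moves ··a··> s0, ··a··> s2, ··b··> s3
  s2 = (rec X. b.(b.b.X + (0\{b,c} + a.X) + a.(X + X + (X + 0)))) + (rec X. b.(b.b.X + (0\{b,c} + a.X) + a.(X + X + (X + 0)))) + ((rec X. b.(b.b.X + (0\{b,c} + a.X) + a.(X + X + (X + 0)))) + 0) has moves ··b··> s1
  s3 = b.(rec X. b.(b.b.X + (0\{b,c} + a.X) + a.(X + X + (X + 0)))) has moves ··b··> s0
Q's transition system — 4 states:
  t0 = rec X. a.(b.b.X + (0\{b,c} + a.X) + a.(X + X + (X + 0))) has moves ··a··> t1
  t1 = b.b.(rec X. a.(b.b.X + (0\{b,c} + a.X) + a.(X + X + (X + 0)))) + (0\{b,c} + a.(rec X. a.(b.b.X + (0\{b,c} + a.X) + a.(X + X + (X + 0))))) + a.((rec X. a.(b.b.X + (0\{b,c} + a.X) + a.(X + X + (X + 0)))) + (rec X. a.(b.b.X + (0\{b,c} + a.X) + a.(X + X + (X + 0)))) + ((rec X. a.(b.b.X + (0\{b,c} + a.X) + a.(X + X + (X + 0)))) + 0)) has moves ··a··> t0, ··a··> t2, ··b··> t3
  t2 = (rec X. a.(b.b.X + (0\{b,c} + a.X) + a.(X + X + (X + 0)))) + (rec X. a.(b.b.X + (0\{b,c} + a.X) + a.(X + X + (X + 0)))) + ((rec X. a.(b.b.X + (0\{b,c} + a.X) + a.(X + X + (X + 0)))) + 0) has moves ··a··> t1
  t3 = b.(rec X. a.(b.b.X + (0\{b,c} + a.X) + a.(X + X + (X + 0)))) has moves ··b··> t0
Bisimilarity quotient blocks:
  B0 = {s0, s2}
  B1 = {s1}
  B2 = {s3}
  B3 = {t0, t2}
  B4 = {t1}
  B5 = {t3}
s0 ∈ B0, t0 ∈ B3 → different blocks

not bisimilar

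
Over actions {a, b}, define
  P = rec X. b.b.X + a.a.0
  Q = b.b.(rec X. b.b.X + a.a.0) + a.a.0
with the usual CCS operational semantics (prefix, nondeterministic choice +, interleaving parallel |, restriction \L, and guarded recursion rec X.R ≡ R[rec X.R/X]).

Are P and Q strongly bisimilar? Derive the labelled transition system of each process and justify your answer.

P's transition system — 4 states:
  s0 = rec X. b.b.X + a.a.0 has moves -a-> s1, -b-> s2
  s1 = a.0 has moves -a-> s3
  s2 = b.(rec X. b.b.X + a.a.0) has moves -b-> s0
  s3 = 0 has moves stopped
Q's transition system — 5 states:
  t0 = b.b.(rec X. b.b.X + a.a.0) + a.a.0 has moves -a-> t1, -b-> t2
  t1 = a.0 has moves -a-> t3
  t2 = b.(rec X. b.b.X + a.a.0) has moves -b-> t4
  t3 = 0 has moves stopped
  t4 = rec X. b.b.X + a.a.0 has moves -a-> t1, -b-> t2
Coarsest stable partition (strong bisimilarity classes):
  B0 = {s0, t0, t4}
  B1 = {s2, t2}
  B2 = {s1, t1}
  B3 = {s3, t3}
s0 ∈ B0, t0 ∈ B0 → same block

P ~ Q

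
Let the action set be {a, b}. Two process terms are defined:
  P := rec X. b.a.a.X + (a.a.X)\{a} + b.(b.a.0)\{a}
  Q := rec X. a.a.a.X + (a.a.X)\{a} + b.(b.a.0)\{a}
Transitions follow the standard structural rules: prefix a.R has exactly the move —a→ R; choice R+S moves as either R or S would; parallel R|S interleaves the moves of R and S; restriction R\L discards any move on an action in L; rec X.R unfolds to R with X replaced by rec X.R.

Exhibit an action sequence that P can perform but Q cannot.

LTS(P): 5 reachable states
  m0 = rec X. b.a.a.X + (a.a.X)\{a} + b.(b.a.0)\{a} → —b→ m1, —b→ m2
  m1 = (b.a.0)\{a} → —b→ m3
  m2 = a.a.(rec X. b.a.a.X + (a.a.X)\{a} + b.(b.a.0)\{a}) → —a→ m4
  m3 = (a.0)\{a} → (no moves)
  m4 = a.(rec X. b.a.a.X + (a.a.X)\{a} + b.(b.a.0)\{a}) → —a→ m0
LTS(Q): 5 reachable states
  n0 = rec X. a.a.a.X + (a.a.X)\{a} + b.(b.a.0)\{a} → —a→ n1, —b→ n2
  n1 = a.a.(rec X. a.a.a.X + (a.a.X)\{a} + b.(b.a.0)\{a}) → —a→ n3
  n2 = (b.a.0)\{a} → —b→ n4
  n3 = a.(rec X. a.a.a.X + (a.a.X)\{a} + b.(b.a.0)\{a}) → —a→ n0
  n4 = (a.0)\{a} → (no moves)
Run σ = ⟨ba⟩ on P: start {m0}
  after b @ step 1: {m1, m2}
  after a @ step 2: {m4}
  ✓ P
Run σ = ⟨ba⟩ on Q: start {n0}
  after b @ step 1: {n2}
  after a @ step 2: no successor for Q

ba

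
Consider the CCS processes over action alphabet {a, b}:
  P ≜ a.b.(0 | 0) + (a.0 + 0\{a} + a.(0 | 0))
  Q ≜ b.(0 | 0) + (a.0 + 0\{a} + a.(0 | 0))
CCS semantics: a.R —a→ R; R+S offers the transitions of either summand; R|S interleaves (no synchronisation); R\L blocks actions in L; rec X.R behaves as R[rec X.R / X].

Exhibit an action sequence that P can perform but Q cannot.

ab

LTS(P): 4 reachable states
  s0 = a.b.(0 | 0) + (a.0 + 0\{a} + a.(0 | 0)) :: ··a··> s1, ··a··> s2, ··a··> s3
  s1 = 0 :: stopped
  s2 = 0 | 0 :: stopped
  s3 = b.(0 | 0) :: ··b··> s2
LTS(Q): 3 reachable states
  t0 = b.(0 | 0) + (a.0 + 0\{a} + a.(0 | 0)) :: ··a··> t1, ··a··> t2, ··b··> t2
  t1 = 0 :: stopped
  t2 = 0 | 0 :: stopped
Run σ = ⟨ab⟩ on P: start {s0}
  after a @ step 1: {s1, s2, s3}
  after b @ step 2: {s2}
  — P admits the full trace.
Run σ = ⟨ab⟩ on Q: start {t0}
  after a @ step 1: {t1, t2}
  after b @ step 2: ∅  — Q cannot continue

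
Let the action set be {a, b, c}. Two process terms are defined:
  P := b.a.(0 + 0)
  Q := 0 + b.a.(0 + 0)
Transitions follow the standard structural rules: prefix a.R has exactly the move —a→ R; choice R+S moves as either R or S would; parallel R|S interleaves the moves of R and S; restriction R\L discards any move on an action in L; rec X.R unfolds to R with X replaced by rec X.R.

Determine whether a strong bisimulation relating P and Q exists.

P ~ Q

Reachable graph of P (3 states):
  u0 = b.a.(0 + 0) has moves --b--▸ u1
  u1 = a.(0 + 0) has moves --a--▸ u2
  u2 = 0 + 0 has moves ∅
Reachable graph of Q (3 states):
  v0 = 0 + b.a.(0 + 0) has moves --b--▸ v1
  v1 = a.(0 + 0) has moves --a--▸ v2
  v2 = 0 + 0 has moves ∅
Coarsest stable partition (strong bisimilarity classes):
  B0 = {u0, v0}
  B1 = {u1, v1}
  B2 = {u2, v2}
u0 ∈ B0, v0 ∈ B0 → same block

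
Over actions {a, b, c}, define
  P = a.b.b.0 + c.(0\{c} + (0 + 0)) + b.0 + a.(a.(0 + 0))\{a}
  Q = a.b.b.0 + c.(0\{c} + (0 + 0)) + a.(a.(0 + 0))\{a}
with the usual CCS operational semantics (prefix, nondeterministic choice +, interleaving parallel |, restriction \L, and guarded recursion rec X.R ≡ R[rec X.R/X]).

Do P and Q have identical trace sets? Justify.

NO — witness ⟨b⟩

LTS(P): 6 reachable states
  p0 = a.b.b.0 + c.(0\{c} + (0 + 0)) + b.0 + a.(a.(0 + 0))\{a} ⊢ -a-> p1, -a-> p2, -b-> p3, -c-> p4
  p1 = (a.(0 + 0))\{a} ⊢ ∅
  p2 = b.b.0 ⊢ -b-> p5
  p3 = 0 ⊢ ∅
  p4 = 0\{c} + (0 + 0) ⊢ ∅
  p5 = b.0 ⊢ -b-> p3
LTS(Q): 6 reachable states
  q0 = a.b.b.0 + c.(0\{c} + (0 + 0)) + a.(a.(0 + 0))\{a} ⊢ -a-> q1, -a-> q2, -c-> q3
  q1 = (a.(0 + 0))\{a} ⊢ ∅
  q2 = b.b.0 ⊢ -b-> q4
  q3 = 0\{c} + (0 + 0) ⊢ ∅
  q4 = b.0 ⊢ -b-> q5
  q5 = 0 ⊢ ∅
Trace ⟨b⟩ through P, begin at {p0}:
  after b @ step 1: {p3}
  ✓ P
Trace ⟨b⟩ through Q, begin at {q0}:
  after b @ step 1: ∅  — Q cannot continue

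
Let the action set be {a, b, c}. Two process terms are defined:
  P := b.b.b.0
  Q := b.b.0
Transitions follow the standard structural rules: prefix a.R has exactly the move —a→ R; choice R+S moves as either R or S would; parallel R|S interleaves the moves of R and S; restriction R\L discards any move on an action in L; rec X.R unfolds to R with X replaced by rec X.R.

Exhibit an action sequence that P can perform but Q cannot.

Reachable graph of P (4 states):
  p0 = b.b.b.0 :: —b→ p1
  p1 = b.b.0 :: —b→ p2
  p2 = b.0 :: —b→ p3
  p3 = 0 :: deadlocked
Reachable graph of Q (3 states):
  q0 = b.b.0 :: —b→ q1
  q1 = b.0 :: —b→ q2
  q2 = 0 :: deadlocked
Run σ = ⟨bbb⟩ on P: start {p0}
  [1] b ⇒ {p1}
  [2] b ⇒ {p2}
  [3] b ⇒ {p3}
  ✓ P
Run σ = ⟨bbb⟩ on Q: start {q0}
  [1] b ⇒ {q1}
  [2] b ⇒ {q2}
  [3] b ⇒ ∅ (Q stuck)

bbb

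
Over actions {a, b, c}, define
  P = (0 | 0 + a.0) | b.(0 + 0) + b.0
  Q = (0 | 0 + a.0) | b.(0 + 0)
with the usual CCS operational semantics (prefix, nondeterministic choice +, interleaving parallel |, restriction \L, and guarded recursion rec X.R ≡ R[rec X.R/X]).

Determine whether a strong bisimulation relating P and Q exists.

P ≁ Q

Reachable graph of P (5 states):
  m0 = (0 | 0 + a.0) | b.(0 + 0) + b.0 | --a--▸ m1, --b--▸ m2, --b--▸ m3
  m1 = 0 | b.(0 + 0) | --b--▸ m4
  m2 = (0 | 0 + a.0) | (0 + 0) | --a--▸ m4
  m3 = 0 | ∅
  m4 = 0 | (0 + 0) | ∅
Reachable graph of Q (4 states):
  n0 = (0 | 0 + a.0) | b.(0 + 0) | --a--▸ n1, --b--▸ n2
  n1 = 0 | b.(0 + 0) | --b--▸ n3
  n2 = (0 | 0 + a.0) | (0 + 0) | --a--▸ n3
  n3 = 0 | (0 + 0) | ∅
Coarsest stable partition (strong bisimilarity classes):
  B0 = {m0}
  B1 = {m2, n2}
  B2 = {m3, m4, n3}
  B3 = {m1, n1}
  B4 = {n0}
m0 ∈ B0, n0 ∈ B4 → different blocks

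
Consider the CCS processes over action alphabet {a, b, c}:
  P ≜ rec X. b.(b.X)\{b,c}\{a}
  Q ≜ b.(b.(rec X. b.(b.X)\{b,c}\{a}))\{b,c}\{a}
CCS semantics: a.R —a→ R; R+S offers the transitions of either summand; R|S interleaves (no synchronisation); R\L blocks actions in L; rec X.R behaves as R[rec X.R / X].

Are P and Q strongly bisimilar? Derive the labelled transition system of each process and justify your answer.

P's transition system — 2 states:
  s0 = rec X. b.(b.X)\{b,c}\{a} has moves —b→ s1
  s1 = (b.(rec X. b.(b.X)\{b,c}\{a}))\{b,c}\{a} has moves ·
Q's transition system — 2 states:
  t0 = b.(b.(rec X. b.(b.X)\{b,c}\{a}))\{b,c}\{a} has moves —b→ t1
  t1 = (b.(rec X. b.(b.X)\{b,c}\{a}))\{b,c}\{a} has moves ·
Bisimilarity quotient blocks:
  B0 = {s0, t0}
  B1 = {s1, t1}
s0 ∈ B0, t0 ∈ B0 → same block

YES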